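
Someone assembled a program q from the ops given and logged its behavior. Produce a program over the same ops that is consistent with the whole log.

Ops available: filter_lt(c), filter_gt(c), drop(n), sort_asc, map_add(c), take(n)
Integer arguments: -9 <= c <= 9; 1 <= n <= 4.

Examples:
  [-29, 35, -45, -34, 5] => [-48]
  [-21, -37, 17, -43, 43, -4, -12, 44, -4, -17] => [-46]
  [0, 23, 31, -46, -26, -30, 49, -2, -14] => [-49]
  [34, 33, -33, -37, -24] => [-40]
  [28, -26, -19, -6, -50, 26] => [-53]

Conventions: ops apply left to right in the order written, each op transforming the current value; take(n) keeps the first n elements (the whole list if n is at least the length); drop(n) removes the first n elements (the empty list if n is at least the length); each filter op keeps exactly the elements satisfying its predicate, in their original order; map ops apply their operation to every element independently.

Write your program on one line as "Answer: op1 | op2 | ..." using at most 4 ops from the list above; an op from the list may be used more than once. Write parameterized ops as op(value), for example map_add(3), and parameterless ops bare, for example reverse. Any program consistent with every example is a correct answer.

sort_asc | filter_lt(6) | take(1) | map_add(-3)

Check, running the answer program on each example:
  [-29, 35, -45, -34, 5] -> [-45, -34, -29, 5, 35] -> [-45, -34, -29, 5] -> [-45] -> [-48]
  [-21, -37, 17, -43, 43, -4, -12, 44, -4, -17] -> [-43, -37, -21, -17, -12, -4, -4, 17, 43, 44] -> [-43, -37, -21, -17, -12, -4, -4] -> [-43] -> [-46]
  [0, 23, 31, -46, -26, -30, 49, -2, -14] -> [-46, -30, -26, -14, -2, 0, 23, 31, 49] -> [-46, -30, -26, -14, -2, 0] -> [-46] -> [-49]
  [34, 33, -33, -37, -24] -> [-37, -33, -24, 33, 34] -> [-37, -33, -24] -> [-37] -> [-40]
  [28, -26, -19, -6, -50, 26] -> [-50, -26, -19, -6, 26, 28] -> [-50, -26, -19, -6] -> [-50] -> [-53]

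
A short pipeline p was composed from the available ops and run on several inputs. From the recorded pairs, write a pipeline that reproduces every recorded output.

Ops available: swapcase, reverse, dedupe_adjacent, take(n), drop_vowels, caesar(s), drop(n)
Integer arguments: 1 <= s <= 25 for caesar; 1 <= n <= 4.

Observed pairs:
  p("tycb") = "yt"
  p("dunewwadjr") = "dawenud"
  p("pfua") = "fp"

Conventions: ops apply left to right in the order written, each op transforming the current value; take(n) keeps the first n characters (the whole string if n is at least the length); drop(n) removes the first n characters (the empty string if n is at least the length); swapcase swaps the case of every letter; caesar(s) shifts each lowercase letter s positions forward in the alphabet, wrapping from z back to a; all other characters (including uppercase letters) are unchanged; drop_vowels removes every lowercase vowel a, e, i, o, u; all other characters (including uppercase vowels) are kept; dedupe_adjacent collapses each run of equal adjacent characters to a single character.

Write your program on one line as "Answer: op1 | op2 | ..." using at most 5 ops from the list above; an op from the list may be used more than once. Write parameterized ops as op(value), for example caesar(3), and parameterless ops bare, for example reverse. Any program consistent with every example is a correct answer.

caesar(12) | reverse | drop(2) | dedupe_adjacent | caesar(14)

Check, running the answer program on each example:
  "tycb" -> "fkon" -> "nokf" -> "kf" -> "kf" -> "yt"
  "dunewwadjr" -> "pgzqiimpvd" -> "dvpmiiqzgp" -> "pmiiqzgp" -> "pmiqzgp" -> "dawenud"
  "pfua" -> "brgm" -> "mgrb" -> "rb" -> "rb" -> "fp"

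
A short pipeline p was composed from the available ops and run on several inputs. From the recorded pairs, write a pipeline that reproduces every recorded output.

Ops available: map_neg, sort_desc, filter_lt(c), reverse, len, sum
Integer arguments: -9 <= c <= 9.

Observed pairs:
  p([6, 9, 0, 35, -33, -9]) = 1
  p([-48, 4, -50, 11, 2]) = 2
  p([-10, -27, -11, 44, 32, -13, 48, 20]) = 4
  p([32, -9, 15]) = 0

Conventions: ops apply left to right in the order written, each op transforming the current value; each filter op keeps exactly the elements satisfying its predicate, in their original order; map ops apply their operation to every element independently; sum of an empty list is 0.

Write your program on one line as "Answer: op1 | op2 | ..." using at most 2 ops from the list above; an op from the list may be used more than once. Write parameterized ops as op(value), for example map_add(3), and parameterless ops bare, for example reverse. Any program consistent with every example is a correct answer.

filter_lt(-9) | len

Check, running the answer program on each example:
  [6, 9, 0, 35, -33, -9] -> [-33] -> 1
  [-48, 4, -50, 11, 2] -> [-48, -50] -> 2
  [-10, -27, -11, 44, 32, -13, 48, 20] -> [-10, -27, -11, -13] -> 4
  [32, -9, 15] -> [] -> 0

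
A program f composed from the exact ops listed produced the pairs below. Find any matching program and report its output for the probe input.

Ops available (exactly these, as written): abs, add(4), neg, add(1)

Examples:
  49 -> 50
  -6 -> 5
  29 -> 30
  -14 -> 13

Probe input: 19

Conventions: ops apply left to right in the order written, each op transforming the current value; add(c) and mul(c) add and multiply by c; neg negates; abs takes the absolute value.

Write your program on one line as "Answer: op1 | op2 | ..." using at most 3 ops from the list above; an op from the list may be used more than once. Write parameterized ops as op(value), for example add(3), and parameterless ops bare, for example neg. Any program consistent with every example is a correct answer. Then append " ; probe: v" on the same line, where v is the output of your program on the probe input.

add(1) | abs ; probe: 20

Check, running the answer program on each example:
  49 -> 50 -> 50
  -6 -> -5 -> 5
  29 -> 30 -> 30
  -14 -> -13 -> 13
  probe: 19 -> 20 -> 20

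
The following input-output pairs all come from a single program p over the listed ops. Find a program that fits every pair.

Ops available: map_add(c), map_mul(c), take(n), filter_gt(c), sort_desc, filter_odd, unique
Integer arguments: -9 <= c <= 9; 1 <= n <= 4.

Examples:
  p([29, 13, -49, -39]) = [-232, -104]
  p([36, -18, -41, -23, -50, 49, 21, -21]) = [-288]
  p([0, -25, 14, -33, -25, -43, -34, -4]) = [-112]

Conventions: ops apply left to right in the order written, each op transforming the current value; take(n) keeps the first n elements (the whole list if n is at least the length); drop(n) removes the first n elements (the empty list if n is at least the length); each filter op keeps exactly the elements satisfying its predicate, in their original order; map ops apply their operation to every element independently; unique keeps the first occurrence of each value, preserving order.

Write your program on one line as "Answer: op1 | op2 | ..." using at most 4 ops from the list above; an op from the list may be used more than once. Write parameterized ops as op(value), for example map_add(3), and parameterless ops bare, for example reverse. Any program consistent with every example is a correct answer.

take(4) | filter_gt(-6) | filter_gt(6) | map_mul(-8)

Check, running the answer program on each example:
  [29, 13, -49, -39] -> [29, 13, -49, -39] -> [29, 13] -> [29, 13] -> [-232, -104]
  [36, -18, -41, -23, -50, 49, 21, -21] -> [36, -18, -41, -23] -> [36] -> [36] -> [-288]
  [0, -25, 14, -33, -25, -43, -34, -4] -> [0, -25, 14, -33] -> [0, 14] -> [14] -> [-112]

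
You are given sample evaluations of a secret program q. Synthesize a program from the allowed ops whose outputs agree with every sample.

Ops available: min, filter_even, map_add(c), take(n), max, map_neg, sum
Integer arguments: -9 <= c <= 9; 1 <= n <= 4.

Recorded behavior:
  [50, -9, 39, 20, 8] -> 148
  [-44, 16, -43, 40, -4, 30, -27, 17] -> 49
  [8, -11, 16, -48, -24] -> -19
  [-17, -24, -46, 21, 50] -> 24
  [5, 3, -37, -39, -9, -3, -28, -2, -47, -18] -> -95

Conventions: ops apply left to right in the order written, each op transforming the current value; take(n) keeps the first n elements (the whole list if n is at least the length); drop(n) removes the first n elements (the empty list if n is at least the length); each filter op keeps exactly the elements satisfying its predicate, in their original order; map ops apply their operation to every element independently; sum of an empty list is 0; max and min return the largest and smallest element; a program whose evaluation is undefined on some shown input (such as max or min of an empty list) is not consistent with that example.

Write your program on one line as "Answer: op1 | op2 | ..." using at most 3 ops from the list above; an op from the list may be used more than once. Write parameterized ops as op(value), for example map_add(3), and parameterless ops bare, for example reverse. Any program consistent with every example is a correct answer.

map_add(1) | map_add(7) | sum

Check, running the answer program on each example:
  [50, -9, 39, 20, 8] -> [51, -8, 40, 21, 9] -> [58, -1, 47, 28, 16] -> 148
  [-44, 16, -43, 40, -4, 30, -27, 17] -> [-43, 17, -42, 41, -3, 31, -26, 18] -> [-36, 24, -35, 48, 4, 38, -19, 25] -> 49
  [8, -11, 16, -48, -24] -> [9, -10, 17, -47, -23] -> [16, -3, 24, -40, -16] -> -19
  [-17, -24, -46, 21, 50] -> [-16, -23, -45, 22, 51] -> [-9, -16, -38, 29, 58] -> 24
  [5, 3, -37, -39, -9, -3, -28, -2, -47, -18] -> [6, 4, -36, -38, -8, -2, -27, -1, -46, -17] -> [13, 11, -29, -31, -1, 5, -20, 6, -39, -10] -> -95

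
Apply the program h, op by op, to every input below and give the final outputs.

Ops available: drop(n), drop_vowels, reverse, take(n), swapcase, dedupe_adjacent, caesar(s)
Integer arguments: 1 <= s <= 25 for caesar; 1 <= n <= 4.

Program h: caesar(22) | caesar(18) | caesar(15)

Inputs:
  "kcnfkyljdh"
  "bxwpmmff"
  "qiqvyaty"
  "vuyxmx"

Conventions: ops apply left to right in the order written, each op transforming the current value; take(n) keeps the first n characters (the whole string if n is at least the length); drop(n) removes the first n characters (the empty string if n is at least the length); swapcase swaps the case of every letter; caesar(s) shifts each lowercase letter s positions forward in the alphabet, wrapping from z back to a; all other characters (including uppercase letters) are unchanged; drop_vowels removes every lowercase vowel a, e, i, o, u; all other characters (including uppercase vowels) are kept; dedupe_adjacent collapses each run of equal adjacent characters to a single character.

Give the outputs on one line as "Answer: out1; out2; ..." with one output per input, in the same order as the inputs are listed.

"nfqinbomgk"; "eazsppii"; "tltybdwb"; "yxbapa"

Execution, op by op:
  "kcnfkyljdh" -> "gyjbguhfzd" -> "yqbtymzxrv" -> "nfqinbomgk"
  "bxwpmmff" -> "xtsliibb" -> "plkdaatt" -> "eazsppii"
  "qiqvyaty" -> "memruwpu" -> "ewejmohm" -> "tltybdwb"
  "vuyxmx" -> "rqutit" -> "jimlal" -> "yxbapa"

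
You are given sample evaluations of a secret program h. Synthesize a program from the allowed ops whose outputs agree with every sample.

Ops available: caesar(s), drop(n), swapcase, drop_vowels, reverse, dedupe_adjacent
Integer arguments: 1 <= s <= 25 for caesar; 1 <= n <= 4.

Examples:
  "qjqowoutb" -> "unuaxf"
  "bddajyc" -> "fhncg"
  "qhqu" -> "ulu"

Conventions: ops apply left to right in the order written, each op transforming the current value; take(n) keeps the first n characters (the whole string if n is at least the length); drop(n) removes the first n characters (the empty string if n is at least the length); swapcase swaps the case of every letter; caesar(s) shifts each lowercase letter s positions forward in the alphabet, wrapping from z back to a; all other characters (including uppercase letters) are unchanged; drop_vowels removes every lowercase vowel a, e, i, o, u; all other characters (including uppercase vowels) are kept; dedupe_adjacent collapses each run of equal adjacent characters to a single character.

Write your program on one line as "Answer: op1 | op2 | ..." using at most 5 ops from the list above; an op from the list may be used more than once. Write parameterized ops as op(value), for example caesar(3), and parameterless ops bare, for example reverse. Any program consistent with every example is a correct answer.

dedupe_adjacent | reverse | drop_vowels | caesar(4) | reverse

Check, running the answer program on each example:
  "qjqowoutb" -> "qjqowoutb" -> "btuowoqjq" -> "btwqjq" -> "fxaunu" -> "unuaxf"
  "bddajyc" -> "bdajyc" -> "cyjadb" -> "cyjdb" -> "gcnhf" -> "fhncg"
  "qhqu" -> "qhqu" -> "uqhq" -> "qhq" -> "ulu" -> "ulu"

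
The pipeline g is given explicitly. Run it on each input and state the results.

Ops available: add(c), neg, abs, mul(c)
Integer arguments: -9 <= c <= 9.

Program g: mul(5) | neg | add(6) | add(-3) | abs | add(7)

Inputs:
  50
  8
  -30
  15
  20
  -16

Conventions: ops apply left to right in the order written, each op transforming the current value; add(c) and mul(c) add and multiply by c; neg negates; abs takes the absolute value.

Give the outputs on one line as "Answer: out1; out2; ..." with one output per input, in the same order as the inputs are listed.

Execution, op by op:
  50 -> 250 -> -250 -> -244 -> -247 -> 247 -> 254
  8 -> 40 -> -40 -> -34 -> -37 -> 37 -> 44
  -30 -> -150 -> 150 -> 156 -> 153 -> 153 -> 160
  15 -> 75 -> -75 -> -69 -> -72 -> 72 -> 79
  20 -> 100 -> -100 -> -94 -> -97 -> 97 -> 104
  -16 -> -80 -> 80 -> 86 -> 83 -> 83 -> 90

254; 44; 160; 79; 104; 90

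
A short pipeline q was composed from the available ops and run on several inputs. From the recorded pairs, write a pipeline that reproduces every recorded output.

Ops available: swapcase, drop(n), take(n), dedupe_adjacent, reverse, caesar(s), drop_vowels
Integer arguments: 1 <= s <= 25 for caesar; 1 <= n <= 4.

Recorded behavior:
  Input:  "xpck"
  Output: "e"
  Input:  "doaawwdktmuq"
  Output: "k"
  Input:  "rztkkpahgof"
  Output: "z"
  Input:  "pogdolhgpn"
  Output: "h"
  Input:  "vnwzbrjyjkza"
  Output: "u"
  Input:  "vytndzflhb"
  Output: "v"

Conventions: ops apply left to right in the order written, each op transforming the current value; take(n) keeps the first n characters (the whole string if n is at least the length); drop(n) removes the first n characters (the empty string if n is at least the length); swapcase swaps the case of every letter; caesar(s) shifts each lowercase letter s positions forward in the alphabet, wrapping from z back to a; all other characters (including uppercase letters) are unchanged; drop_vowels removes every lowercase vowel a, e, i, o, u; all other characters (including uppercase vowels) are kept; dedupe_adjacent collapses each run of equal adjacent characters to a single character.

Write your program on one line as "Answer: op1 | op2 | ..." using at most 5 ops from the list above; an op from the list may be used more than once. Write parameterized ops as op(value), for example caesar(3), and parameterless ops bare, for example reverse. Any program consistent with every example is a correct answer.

caesar(20) | reverse | take(2) | take(1)

Check, running the answer program on each example:
  "xpck" -> "rjwe" -> "ewjr" -> "ew" -> "e"
  "doaawwdktmuq" -> "xiuuqqxengok" -> "kognexqquuix" -> "ko" -> "k"
  "rztkkpahgof" -> "ltneejubaiz" -> "ziabujeentl" -> "zi" -> "z"
  "pogdolhgpn" -> "jiaxifbajh" -> "hjabfixaij" -> "hj" -> "h"
  "vnwzbrjyjkza" -> "phqtvldsdetu" -> "utedsdlvtqhp" -> "ut" -> "u"
  "vytndzflhb" -> "psnhxtzfbv" -> "vbfztxhnsp" -> "vb" -> "v"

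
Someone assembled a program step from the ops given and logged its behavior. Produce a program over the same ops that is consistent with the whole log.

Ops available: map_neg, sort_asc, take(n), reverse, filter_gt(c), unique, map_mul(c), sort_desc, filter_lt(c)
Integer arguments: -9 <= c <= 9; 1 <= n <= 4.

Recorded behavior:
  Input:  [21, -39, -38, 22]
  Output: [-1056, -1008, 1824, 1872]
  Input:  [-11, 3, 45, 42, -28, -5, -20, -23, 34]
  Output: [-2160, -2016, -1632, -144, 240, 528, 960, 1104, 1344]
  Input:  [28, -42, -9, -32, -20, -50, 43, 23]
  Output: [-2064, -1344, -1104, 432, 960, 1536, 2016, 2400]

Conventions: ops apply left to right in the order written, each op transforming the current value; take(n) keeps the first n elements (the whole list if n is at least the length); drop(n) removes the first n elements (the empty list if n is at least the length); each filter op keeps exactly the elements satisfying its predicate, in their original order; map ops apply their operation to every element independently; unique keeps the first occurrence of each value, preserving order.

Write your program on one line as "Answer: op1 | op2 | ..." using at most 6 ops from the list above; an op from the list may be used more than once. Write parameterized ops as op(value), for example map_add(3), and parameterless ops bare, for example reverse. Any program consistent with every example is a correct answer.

map_mul(-8) | sort_asc | sort_desc | map_mul(6) | sort_asc

Check, running the answer program on each example:
  [21, -39, -38, 22] -> [-168, 312, 304, -176] -> [-176, -168, 304, 312] -> [312, 304, -168, -176] -> [1872, 1824, -1008, -1056] -> [-1056, -1008, 1824, 1872]
  [-11, 3, 45, 42, -28, -5, -20, -23, 34] -> [88, -24, -360, -336, 224, 40, 160, 184, -272] -> [-360, -336, -272, -24, 40, 88, 160, 184, 224] -> [224, 184, 160, 88, 40, -24, -272, -336, -360] -> [1344, 1104, 960, 528, 240, -144, -1632, -2016, -2160] -> [-2160, -2016, -1632, -144, 240, 528, 960, 1104, 1344]
  [28, -42, -9, -32, -20, -50, 43, 23] -> [-224, 336, 72, 256, 160, 400, -344, -184] -> [-344, -224, -184, 72, 160, 256, 336, 400] -> [400, 336, 256, 160, 72, -184, -224, -344] -> [2400, 2016, 1536, 960, 432, -1104, -1344, -2064] -> [-2064, -1344, -1104, 432, 960, 1536, 2016, 2400]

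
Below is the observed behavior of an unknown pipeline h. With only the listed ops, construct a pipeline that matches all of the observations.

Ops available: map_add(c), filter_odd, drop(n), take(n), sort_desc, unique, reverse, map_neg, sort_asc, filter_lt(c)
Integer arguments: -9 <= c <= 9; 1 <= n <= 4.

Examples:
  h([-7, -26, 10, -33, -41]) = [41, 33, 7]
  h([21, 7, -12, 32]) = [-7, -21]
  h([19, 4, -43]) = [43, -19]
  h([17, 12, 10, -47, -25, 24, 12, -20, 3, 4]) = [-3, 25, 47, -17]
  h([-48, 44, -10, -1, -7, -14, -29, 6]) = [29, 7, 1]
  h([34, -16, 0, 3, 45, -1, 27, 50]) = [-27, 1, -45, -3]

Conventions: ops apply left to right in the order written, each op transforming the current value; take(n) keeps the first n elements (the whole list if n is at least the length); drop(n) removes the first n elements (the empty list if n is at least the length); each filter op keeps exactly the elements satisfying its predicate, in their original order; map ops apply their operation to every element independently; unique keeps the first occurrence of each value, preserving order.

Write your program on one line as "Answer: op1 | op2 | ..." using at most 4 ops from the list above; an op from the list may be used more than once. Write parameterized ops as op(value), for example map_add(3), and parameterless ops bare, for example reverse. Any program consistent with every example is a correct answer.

filter_odd | reverse | map_neg

Check, running the answer program on each example:
  [-7, -26, 10, -33, -41] -> [-7, -33, -41] -> [-41, -33, -7] -> [41, 33, 7]
  [21, 7, -12, 32] -> [21, 7] -> [7, 21] -> [-7, -21]
  [19, 4, -43] -> [19, -43] -> [-43, 19] -> [43, -19]
  [17, 12, 10, -47, -25, 24, 12, -20, 3, 4] -> [17, -47, -25, 3] -> [3, -25, -47, 17] -> [-3, 25, 47, -17]
  [-48, 44, -10, -1, -7, -14, -29, 6] -> [-1, -7, -29] -> [-29, -7, -1] -> [29, 7, 1]
  [34, -16, 0, 3, 45, -1, 27, 50] -> [3, 45, -1, 27] -> [27, -1, 45, 3] -> [-27, 1, -45, -3]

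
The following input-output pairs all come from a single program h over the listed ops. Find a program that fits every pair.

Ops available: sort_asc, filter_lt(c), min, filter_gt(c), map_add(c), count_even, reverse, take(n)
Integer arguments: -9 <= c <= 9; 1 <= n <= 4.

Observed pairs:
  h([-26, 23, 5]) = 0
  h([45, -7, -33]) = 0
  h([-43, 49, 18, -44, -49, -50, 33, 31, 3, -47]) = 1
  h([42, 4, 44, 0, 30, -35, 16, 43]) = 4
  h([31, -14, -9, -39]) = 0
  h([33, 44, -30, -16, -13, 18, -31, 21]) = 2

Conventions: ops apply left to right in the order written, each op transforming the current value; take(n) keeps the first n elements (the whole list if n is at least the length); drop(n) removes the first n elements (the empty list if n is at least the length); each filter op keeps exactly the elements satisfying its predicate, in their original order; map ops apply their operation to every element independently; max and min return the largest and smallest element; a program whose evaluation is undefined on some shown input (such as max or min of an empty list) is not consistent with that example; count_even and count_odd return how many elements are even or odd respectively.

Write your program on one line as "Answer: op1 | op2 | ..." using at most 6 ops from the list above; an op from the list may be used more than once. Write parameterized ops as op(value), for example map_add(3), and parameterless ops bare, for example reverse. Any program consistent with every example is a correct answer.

reverse | map_add(-4) | filter_gt(6) | map_add(6) | count_even

Check, running the answer program on each example:
  [-26, 23, 5] -> [5, 23, -26] -> [1, 19, -30] -> [19] -> [25] -> 0
  [45, -7, -33] -> [-33, -7, 45] -> [-37, -11, 41] -> [41] -> [47] -> 0
  [-43, 49, 18, -44, -49, -50, 33, 31, 3, -47] -> [-47, 3, 31, 33, -50, -49, -44, 18, 49, -43] -> [-51, -1, 27, 29, -54, -53, -48, 14, 45, -47] -> [27, 29, 14, 45] -> [33, 35, 20, 51] -> 1
  [42, 4, 44, 0, 30, -35, 16, 43] -> [43, 16, -35, 30, 0, 44, 4, 42] -> [39, 12, -39, 26, -4, 40, 0, 38] -> [39, 12, 26, 40, 38] -> [45, 18, 32, 46, 44] -> 4
  [31, -14, -9, -39] -> [-39, -9, -14, 31] -> [-43, -13, -18, 27] -> [27] -> [33] -> 0
  [33, 44, -30, -16, -13, 18, -31, 21] -> [21, -31, 18, -13, -16, -30, 44, 33] -> [17, -35, 14, -17, -20, -34, 40, 29] -> [17, 14, 40, 29] -> [23, 20, 46, 35] -> 2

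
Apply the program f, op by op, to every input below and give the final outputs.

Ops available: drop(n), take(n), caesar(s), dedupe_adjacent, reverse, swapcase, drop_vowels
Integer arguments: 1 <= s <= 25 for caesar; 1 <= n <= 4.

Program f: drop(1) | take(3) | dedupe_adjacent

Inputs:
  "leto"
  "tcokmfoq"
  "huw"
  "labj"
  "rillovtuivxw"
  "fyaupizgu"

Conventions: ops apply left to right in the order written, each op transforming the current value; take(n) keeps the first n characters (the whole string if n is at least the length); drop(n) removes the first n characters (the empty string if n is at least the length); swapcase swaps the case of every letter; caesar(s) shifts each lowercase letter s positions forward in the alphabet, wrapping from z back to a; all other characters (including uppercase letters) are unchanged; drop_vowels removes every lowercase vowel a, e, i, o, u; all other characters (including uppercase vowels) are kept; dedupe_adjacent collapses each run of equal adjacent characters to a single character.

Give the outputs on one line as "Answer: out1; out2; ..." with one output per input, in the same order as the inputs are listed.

Execution, op by op:
  "leto" -> "eto" -> "eto" -> "eto"
  "tcokmfoq" -> "cokmfoq" -> "cok" -> "cok"
  "huw" -> "uw" -> "uw" -> "uw"
  "labj" -> "abj" -> "abj" -> "abj"
  "rillovtuivxw" -> "illovtuivxw" -> "ill" -> "il"
  "fyaupizgu" -> "yaupizgu" -> "yau" -> "yau"

"eto"; "cok"; "uw"; "abj"; "il"; "yau"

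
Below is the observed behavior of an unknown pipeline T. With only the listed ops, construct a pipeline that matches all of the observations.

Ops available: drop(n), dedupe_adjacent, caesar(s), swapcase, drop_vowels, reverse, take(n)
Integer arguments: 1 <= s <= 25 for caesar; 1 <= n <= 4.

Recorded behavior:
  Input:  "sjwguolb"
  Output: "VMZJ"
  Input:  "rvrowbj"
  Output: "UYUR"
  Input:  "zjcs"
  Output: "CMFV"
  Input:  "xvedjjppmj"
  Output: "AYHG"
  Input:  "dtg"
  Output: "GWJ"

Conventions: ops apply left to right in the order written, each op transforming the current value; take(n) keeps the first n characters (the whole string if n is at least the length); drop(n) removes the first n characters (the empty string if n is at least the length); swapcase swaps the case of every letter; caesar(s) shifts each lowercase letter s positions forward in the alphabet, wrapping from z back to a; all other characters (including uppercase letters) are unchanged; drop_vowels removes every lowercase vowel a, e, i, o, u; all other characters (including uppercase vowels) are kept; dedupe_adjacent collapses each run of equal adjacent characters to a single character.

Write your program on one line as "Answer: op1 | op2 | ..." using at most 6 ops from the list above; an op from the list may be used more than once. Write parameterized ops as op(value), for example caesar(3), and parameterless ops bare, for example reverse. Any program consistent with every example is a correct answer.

caesar(17) | caesar(23) | caesar(15) | dedupe_adjacent | swapcase | take(4)

Check, running the answer program on each example:
  "sjwguolb" -> "janxlfcs" -> "gxkuiczp" -> "vmzjxroe" -> "vmzjxroe" -> "VMZJXROE" -> "VMZJ"
  "rvrowbj" -> "imifnsa" -> "fjfckpx" -> "uyurzem" -> "uyurzem" -> "UYURZEM" -> "UYUR"
  "zjcs" -> "qatj" -> "nxqg" -> "cmfv" -> "cmfv" -> "CMFV" -> "CMFV"
  "xvedjjppmj" -> "omvuaaggda" -> "ljsrxxddax" -> "ayhgmmsspm" -> "ayhgmspm" -> "AYHGMSPM" -> "AYHG"
  "dtg" -> "ukx" -> "rhu" -> "gwj" -> "gwj" -> "GWJ" -> "GWJ"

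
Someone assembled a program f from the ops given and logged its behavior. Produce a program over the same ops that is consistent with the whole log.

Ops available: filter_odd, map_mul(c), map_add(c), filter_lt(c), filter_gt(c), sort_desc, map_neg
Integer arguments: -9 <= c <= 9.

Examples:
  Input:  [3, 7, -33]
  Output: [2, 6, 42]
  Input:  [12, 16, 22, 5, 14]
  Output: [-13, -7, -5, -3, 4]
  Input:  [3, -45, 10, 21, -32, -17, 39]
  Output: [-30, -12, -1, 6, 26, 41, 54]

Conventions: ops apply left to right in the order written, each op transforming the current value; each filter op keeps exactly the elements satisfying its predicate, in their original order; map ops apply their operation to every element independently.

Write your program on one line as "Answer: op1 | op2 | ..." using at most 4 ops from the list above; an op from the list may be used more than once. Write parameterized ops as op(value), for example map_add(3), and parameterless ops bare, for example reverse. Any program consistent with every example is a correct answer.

sort_desc | map_neg | map_add(1) | map_add(8)

Check, running the answer program on each example:
  [3, 7, -33] -> [7, 3, -33] -> [-7, -3, 33] -> [-6, -2, 34] -> [2, 6, 42]
  [12, 16, 22, 5, 14] -> [22, 16, 14, 12, 5] -> [-22, -16, -14, -12, -5] -> [-21, -15, -13, -11, -4] -> [-13, -7, -5, -3, 4]
  [3, -45, 10, 21, -32, -17, 39] -> [39, 21, 10, 3, -17, -32, -45] -> [-39, -21, -10, -3, 17, 32, 45] -> [-38, -20, -9, -2, 18, 33, 46] -> [-30, -12, -1, 6, 26, 41, 54]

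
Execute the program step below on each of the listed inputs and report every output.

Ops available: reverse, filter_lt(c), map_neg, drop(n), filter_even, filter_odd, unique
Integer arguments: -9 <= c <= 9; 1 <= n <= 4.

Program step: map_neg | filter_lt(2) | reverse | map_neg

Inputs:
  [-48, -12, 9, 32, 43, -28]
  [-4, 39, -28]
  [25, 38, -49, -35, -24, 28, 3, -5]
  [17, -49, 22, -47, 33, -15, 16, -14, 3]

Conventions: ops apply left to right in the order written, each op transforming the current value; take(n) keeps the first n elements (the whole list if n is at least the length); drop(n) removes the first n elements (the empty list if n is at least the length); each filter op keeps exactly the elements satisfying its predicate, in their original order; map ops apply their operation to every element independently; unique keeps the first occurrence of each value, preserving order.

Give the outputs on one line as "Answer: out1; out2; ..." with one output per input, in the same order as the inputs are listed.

[43, 32, 9]; [39]; [3, 28, 38, 25]; [3, 16, 33, 22, 17]

Execution, op by op:
  [-48, -12, 9, 32, 43, -28] -> [48, 12, -9, -32, -43, 28] -> [-9, -32, -43] -> [-43, -32, -9] -> [43, 32, 9]
  [-4, 39, -28] -> [4, -39, 28] -> [-39] -> [-39] -> [39]
  [25, 38, -49, -35, -24, 28, 3, -5] -> [-25, -38, 49, 35, 24, -28, -3, 5] -> [-25, -38, -28, -3] -> [-3, -28, -38, -25] -> [3, 28, 38, 25]
  [17, -49, 22, -47, 33, -15, 16, -14, 3] -> [-17, 49, -22, 47, -33, 15, -16, 14, -3] -> [-17, -22, -33, -16, -3] -> [-3, -16, -33, -22, -17] -> [3, 16, 33, 22, 17]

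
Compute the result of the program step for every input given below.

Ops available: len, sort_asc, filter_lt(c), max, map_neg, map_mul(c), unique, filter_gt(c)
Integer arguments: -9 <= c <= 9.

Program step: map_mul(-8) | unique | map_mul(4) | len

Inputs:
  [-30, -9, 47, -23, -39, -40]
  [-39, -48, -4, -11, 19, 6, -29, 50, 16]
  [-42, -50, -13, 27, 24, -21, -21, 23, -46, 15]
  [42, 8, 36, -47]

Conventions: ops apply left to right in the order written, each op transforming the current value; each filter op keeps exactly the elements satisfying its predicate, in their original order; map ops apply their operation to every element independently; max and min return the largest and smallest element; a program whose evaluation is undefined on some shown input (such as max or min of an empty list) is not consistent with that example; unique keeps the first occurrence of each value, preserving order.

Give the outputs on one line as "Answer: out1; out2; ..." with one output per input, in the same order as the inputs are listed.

Execution, op by op:
  [-30, -9, 47, -23, -39, -40] -> [240, 72, -376, 184, 312, 320] -> [240, 72, -376, 184, 312, 320] -> [960, 288, -1504, 736, 1248, 1280] -> 6
  [-39, -48, -4, -11, 19, 6, -29, 50, 16] -> [312, 384, 32, 88, -152, -48, 232, -400, -128] -> [312, 384, 32, 88, -152, -48, 232, -400, -128] -> [1248, 1536, 128, 352, -608, -192, 928, -1600, -512] -> 9
  [-42, -50, -13, 27, 24, -21, -21, 23, -46, 15] -> [336, 400, 104, -216, -192, 168, 168, -184, 368, -120] -> [336, 400, 104, -216, -192, 168, -184, 368, -120] -> [1344, 1600, 416, -864, -768, 672, -736, 1472, -480] -> 9
  [42, 8, 36, -47] -> [-336, -64, -288, 376] -> [-336, -64, -288, 376] -> [-1344, -256, -1152, 1504] -> 4

6; 9; 9; 4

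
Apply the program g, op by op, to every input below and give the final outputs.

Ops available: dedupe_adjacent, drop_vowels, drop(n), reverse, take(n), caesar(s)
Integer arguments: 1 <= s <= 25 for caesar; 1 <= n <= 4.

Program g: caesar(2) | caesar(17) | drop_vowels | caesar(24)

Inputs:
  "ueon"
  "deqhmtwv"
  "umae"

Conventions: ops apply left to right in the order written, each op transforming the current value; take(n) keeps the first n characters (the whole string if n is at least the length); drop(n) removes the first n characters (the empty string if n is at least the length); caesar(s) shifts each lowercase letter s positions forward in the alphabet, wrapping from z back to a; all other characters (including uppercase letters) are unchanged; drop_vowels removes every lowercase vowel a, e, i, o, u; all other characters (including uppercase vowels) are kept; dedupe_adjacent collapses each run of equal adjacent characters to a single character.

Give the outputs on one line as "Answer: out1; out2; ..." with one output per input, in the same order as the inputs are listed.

"lvfe"; "uvhdkn"; "ldrv"

Execution, op by op:
  "ueon" -> "wgqp" -> "nxhg" -> "nxhg" -> "lvfe"
  "deqhmtwv" -> "fgsjovyx" -> "wxjafmpo" -> "wxjfmp" -> "uvhdkn"
  "umae" -> "wocg" -> "nftx" -> "nftx" -> "ldrv"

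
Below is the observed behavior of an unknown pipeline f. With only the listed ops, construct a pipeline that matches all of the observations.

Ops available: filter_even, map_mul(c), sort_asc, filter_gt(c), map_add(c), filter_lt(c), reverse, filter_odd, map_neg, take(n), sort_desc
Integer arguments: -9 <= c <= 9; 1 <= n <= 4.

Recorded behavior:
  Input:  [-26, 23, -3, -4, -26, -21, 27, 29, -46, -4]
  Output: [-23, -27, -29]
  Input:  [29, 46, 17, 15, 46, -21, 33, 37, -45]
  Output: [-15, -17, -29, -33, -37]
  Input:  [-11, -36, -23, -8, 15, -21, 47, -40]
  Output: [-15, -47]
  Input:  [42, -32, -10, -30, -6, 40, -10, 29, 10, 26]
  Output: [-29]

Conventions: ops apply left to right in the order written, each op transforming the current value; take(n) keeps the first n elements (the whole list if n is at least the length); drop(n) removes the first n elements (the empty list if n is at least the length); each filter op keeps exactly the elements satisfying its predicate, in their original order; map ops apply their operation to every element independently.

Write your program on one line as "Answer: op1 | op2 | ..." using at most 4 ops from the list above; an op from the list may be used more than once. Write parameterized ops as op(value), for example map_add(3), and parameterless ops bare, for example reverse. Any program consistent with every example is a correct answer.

sort_asc | filter_gt(2) | map_neg | filter_odd

Check, running the answer program on each example:
  [-26, 23, -3, -4, -26, -21, 27, 29, -46, -4] -> [-46, -26, -26, -21, -4, -4, -3, 23, 27, 29] -> [23, 27, 29] -> [-23, -27, -29] -> [-23, -27, -29]
  [29, 46, 17, 15, 46, -21, 33, 37, -45] -> [-45, -21, 15, 17, 29, 33, 37, 46, 46] -> [15, 17, 29, 33, 37, 46, 46] -> [-15, -17, -29, -33, -37, -46, -46] -> [-15, -17, -29, -33, -37]
  [-11, -36, -23, -8, 15, -21, 47, -40] -> [-40, -36, -23, -21, -11, -8, 15, 47] -> [15, 47] -> [-15, -47] -> [-15, -47]
  [42, -32, -10, -30, -6, 40, -10, 29, 10, 26] -> [-32, -30, -10, -10, -6, 10, 26, 29, 40, 42] -> [10, 26, 29, 40, 42] -> [-10, -26, -29, -40, -42] -> [-29]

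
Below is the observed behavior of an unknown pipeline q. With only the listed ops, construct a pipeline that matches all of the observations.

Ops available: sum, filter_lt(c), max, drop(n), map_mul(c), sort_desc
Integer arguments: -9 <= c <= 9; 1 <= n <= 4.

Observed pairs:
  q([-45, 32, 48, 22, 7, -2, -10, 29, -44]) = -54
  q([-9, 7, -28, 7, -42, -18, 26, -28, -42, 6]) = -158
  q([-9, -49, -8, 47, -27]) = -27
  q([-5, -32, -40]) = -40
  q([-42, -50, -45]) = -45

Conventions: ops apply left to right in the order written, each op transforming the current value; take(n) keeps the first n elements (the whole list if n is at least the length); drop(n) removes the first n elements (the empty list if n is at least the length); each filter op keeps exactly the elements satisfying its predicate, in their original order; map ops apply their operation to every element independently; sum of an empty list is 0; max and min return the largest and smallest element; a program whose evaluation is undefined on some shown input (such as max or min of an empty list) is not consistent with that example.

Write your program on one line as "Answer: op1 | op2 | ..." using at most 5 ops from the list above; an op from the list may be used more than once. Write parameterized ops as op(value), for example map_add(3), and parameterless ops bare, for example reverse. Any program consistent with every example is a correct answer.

drop(2) | filter_lt(4) | filter_lt(-9) | sort_desc | sum

Check, running the answer program on each example:
  [-45, 32, 48, 22, 7, -2, -10, 29, -44] -> [48, 22, 7, -2, -10, 29, -44] -> [-2, -10, -44] -> [-10, -44] -> [-10, -44] -> -54
  [-9, 7, -28, 7, -42, -18, 26, -28, -42, 6] -> [-28, 7, -42, -18, 26, -28, -42, 6] -> [-28, -42, -18, -28, -42] -> [-28, -42, -18, -28, -42] -> [-18, -28, -28, -42, -42] -> -158
  [-9, -49, -8, 47, -27] -> [-8, 47, -27] -> [-8, -27] -> [-27] -> [-27] -> -27
  [-5, -32, -40] -> [-40] -> [-40] -> [-40] -> [-40] -> -40
  [-42, -50, -45] -> [-45] -> [-45] -> [-45] -> [-45] -> -45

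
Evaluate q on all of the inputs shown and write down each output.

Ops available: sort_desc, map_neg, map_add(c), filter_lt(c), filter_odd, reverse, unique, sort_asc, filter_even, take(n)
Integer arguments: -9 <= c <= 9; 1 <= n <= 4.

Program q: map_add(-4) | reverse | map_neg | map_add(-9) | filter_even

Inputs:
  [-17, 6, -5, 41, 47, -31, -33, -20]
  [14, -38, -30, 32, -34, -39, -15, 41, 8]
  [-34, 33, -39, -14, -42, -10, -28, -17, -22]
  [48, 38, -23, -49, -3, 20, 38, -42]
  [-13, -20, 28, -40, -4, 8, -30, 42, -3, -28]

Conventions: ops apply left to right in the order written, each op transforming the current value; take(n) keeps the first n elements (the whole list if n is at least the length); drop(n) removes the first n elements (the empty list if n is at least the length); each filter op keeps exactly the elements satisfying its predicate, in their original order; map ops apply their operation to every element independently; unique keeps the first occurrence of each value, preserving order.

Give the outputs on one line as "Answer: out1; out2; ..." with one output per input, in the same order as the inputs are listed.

Execution, op by op:
  [-17, 6, -5, 41, 47, -31, -33, -20] -> [-21, 2, -9, 37, 43, -35, -37, -24] -> [-24, -37, -35, 43, 37, -9, 2, -21] -> [24, 37, 35, -43, -37, 9, -2, 21] -> [15, 28, 26, -52, -46, 0, -11, 12] -> [28, 26, -52, -46, 0, 12]
  [14, -38, -30, 32, -34, -39, -15, 41, 8] -> [10, -42, -34, 28, -38, -43, -19, 37, 4] -> [4, 37, -19, -43, -38, 28, -34, -42, 10] -> [-4, -37, 19, 43, 38, -28, 34, 42, -10] -> [-13, -46, 10, 34, 29, -37, 25, 33, -19] -> [-46, 10, 34]
  [-34, 33, -39, -14, -42, -10, -28, -17, -22] -> [-38, 29, -43, -18, -46, -14, -32, -21, -26] -> [-26, -21, -32, -14, -46, -18, -43, 29, -38] -> [26, 21, 32, 14, 46, 18, 43, -29, 38] -> [17, 12, 23, 5, 37, 9, 34, -38, 29] -> [12, 34, -38]
  [48, 38, -23, -49, -3, 20, 38, -42] -> [44, 34, -27, -53, -7, 16, 34, -46] -> [-46, 34, 16, -7, -53, -27, 34, 44] -> [46, -34, -16, 7, 53, 27, -34, -44] -> [37, -43, -25, -2, 44, 18, -43, -53] -> [-2, 44, 18]
  [-13, -20, 28, -40, -4, 8, -30, 42, -3, -28] -> [-17, -24, 24, -44, -8, 4, -34, 38, -7, -32] -> [-32, -7, 38, -34, 4, -8, -44, 24, -24, -17] -> [32, 7, -38, 34, -4, 8, 44, -24, 24, 17] -> [23, -2, -47, 25, -13, -1, 35, -33, 15, 8] -> [-2, 8]

[28, 26, -52, -46, 0, 12]; [-46, 10, 34]; [12, 34, -38]; [-2, 44, 18]; [-2, 8]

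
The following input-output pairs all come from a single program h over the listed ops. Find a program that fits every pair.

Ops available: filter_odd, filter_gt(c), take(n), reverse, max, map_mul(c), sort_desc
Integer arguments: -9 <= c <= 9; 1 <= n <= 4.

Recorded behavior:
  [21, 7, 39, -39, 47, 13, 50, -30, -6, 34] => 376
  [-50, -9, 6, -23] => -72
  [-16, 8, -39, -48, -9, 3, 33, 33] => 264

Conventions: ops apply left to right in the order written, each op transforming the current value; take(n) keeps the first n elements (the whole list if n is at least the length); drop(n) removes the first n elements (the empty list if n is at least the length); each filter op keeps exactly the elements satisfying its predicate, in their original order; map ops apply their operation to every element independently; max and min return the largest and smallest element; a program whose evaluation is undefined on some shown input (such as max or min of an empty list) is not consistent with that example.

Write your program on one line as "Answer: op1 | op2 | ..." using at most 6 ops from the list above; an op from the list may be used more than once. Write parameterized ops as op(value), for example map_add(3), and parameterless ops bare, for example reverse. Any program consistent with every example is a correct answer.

filter_odd | map_mul(-4) | sort_desc | reverse | map_mul(-2) | max

Check, running the answer program on each example:
  [21, 7, 39, -39, 47, 13, 50, -30, -6, 34] -> [21, 7, 39, -39, 47, 13] -> [-84, -28, -156, 156, -188, -52] -> [156, -28, -52, -84, -156, -188] -> [-188, -156, -84, -52, -28, 156] -> [376, 312, 168, 104, 56, -312] -> 376
  [-50, -9, 6, -23] -> [-9, -23] -> [36, 92] -> [92, 36] -> [36, 92] -> [-72, -184] -> -72
  [-16, 8, -39, -48, -9, 3, 33, 33] -> [-39, -9, 3, 33, 33] -> [156, 36, -12, -132, -132] -> [156, 36, -12, -132, -132] -> [-132, -132, -12, 36, 156] -> [264, 264, 24, -72, -312] -> 264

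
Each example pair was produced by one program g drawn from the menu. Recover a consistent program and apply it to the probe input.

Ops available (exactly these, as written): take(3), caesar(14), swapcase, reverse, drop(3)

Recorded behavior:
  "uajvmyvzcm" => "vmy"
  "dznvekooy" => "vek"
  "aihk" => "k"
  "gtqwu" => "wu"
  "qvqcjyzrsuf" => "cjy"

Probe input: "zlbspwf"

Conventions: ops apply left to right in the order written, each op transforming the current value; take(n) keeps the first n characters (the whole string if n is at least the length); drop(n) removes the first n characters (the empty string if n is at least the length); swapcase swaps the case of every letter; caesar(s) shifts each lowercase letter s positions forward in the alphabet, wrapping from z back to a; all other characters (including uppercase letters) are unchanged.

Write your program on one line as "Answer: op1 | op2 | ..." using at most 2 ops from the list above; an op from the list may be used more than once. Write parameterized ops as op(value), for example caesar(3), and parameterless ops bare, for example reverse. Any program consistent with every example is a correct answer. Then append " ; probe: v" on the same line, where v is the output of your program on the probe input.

drop(3) | take(3) ; probe: "spw"

Check, running the answer program on each example:
  "uajvmyvzcm" -> "vmyvzcm" -> "vmy"
  "dznvekooy" -> "vekooy" -> "vek"
  "aihk" -> "k" -> "k"
  "gtqwu" -> "wu" -> "wu"
  "qvqcjyzrsuf" -> "cjyzrsuf" -> "cjy"
  probe: "zlbspwf" -> "spwf" -> "spw"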